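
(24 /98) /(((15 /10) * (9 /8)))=64 /441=0.15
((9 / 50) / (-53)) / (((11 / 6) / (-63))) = 1701 / 14575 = 0.12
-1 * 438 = -438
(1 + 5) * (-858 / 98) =-2574 / 49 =-52.53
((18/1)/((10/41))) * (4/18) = 82/5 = 16.40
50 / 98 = 25 / 49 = 0.51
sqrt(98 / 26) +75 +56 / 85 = 7 *sqrt(13) / 13 +6431 / 85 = 77.60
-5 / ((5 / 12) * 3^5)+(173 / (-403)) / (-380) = -598547 / 12404340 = -0.05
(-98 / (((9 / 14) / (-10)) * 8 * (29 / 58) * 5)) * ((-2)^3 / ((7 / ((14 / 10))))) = -5488 / 45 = -121.96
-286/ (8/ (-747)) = 106821/ 4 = 26705.25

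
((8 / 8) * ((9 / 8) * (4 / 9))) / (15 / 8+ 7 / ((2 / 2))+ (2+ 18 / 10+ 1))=20 / 547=0.04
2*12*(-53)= -1272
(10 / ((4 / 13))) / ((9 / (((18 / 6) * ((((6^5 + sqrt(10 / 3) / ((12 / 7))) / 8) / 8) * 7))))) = 3185 * sqrt(30) / 13824 + 36855 / 4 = 9215.01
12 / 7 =1.71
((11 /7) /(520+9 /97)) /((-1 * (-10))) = 1067 /3531430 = 0.00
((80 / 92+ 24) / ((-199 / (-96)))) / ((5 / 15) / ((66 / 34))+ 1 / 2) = 10872576 / 608741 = 17.86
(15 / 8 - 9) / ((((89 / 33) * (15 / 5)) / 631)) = -395637 / 712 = -555.67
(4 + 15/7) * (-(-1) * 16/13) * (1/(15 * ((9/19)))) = 13072/12285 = 1.06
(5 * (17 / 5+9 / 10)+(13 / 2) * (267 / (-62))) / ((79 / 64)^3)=-3.45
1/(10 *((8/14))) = 7/40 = 0.18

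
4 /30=2 /15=0.13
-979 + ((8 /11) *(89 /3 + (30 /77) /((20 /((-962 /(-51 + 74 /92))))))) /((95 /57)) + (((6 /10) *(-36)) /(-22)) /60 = -94449223833 /97786150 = -965.88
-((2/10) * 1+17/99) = -184/495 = -0.37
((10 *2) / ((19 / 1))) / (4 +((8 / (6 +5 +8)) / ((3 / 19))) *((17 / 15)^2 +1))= 0.10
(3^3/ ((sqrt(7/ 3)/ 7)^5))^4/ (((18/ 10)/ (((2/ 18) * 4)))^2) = 540428143693712400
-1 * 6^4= -1296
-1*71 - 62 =-133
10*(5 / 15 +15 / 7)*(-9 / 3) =-520 / 7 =-74.29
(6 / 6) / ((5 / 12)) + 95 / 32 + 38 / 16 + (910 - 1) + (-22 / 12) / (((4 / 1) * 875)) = 916.74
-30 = -30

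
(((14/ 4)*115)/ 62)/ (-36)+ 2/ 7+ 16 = 16.11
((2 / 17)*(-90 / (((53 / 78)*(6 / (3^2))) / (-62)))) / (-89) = -1305720 / 80189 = -16.28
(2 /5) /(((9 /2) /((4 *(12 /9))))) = 64 /135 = 0.47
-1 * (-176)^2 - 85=-31061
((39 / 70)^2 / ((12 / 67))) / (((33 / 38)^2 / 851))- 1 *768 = 2112508553 / 1778700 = 1187.67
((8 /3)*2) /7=0.76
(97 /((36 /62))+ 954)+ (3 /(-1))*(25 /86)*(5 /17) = 7373737 /6579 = 1120.80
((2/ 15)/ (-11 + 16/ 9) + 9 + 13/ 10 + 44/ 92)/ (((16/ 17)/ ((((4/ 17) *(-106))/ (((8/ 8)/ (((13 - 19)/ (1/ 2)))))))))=32671479/ 9545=3422.89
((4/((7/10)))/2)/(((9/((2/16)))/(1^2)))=5/126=0.04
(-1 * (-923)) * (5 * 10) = 46150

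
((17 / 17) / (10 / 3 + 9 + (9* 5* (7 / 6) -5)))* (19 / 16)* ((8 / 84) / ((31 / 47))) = 893 / 311612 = 0.00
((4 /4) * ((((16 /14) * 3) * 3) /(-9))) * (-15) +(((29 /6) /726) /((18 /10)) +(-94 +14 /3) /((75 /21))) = -53971601 /6860700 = -7.87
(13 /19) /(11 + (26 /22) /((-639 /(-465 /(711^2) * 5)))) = 15397664139 /247547253352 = 0.06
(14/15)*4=56/15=3.73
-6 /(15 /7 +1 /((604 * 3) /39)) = -2.77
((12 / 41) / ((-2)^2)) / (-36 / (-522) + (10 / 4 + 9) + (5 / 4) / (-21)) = 7308 / 1149517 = 0.01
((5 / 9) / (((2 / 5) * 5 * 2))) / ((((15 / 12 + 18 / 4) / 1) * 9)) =5 / 1863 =0.00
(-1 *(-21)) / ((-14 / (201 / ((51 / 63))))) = -12663 / 34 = -372.44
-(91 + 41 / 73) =-6684 / 73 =-91.56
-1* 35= -35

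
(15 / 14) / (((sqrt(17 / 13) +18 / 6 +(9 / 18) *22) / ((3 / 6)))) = 195 / 5062-15 *sqrt(221) / 70868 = 0.04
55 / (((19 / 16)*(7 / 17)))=14960 / 133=112.48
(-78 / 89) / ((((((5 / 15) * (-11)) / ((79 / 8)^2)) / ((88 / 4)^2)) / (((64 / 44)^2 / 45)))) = 2596256 / 4895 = 530.39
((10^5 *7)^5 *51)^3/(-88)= -78721097731931111625000000000000000000000000000000000000000000000000000000000000000000000000/11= -7156463430175555602272727000000000000000000000000000000000000000000000000000000000000000000.00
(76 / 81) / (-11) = -76 / 891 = -0.09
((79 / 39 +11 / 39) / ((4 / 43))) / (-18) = -215 / 156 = -1.38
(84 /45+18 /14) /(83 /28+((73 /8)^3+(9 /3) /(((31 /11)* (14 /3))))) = 5253632 /1271570655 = 0.00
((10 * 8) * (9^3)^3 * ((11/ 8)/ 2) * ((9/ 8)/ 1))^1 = 191773142055/ 8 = 23971642756.88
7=7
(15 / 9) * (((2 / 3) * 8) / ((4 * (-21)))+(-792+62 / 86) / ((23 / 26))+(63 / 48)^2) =-1488.05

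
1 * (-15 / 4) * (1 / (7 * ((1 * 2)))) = -15 / 56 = -0.27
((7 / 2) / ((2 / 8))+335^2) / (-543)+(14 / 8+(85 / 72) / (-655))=-349894907 / 1707192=-204.95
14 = 14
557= 557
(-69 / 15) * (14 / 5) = -322 / 25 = -12.88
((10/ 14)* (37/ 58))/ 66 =185/ 26796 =0.01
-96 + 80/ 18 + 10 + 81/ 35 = -24961/ 315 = -79.24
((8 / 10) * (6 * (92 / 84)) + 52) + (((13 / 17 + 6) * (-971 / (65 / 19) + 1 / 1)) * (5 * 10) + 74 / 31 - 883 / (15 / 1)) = -68815348649 / 719355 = -95662.57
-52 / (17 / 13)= -676 / 17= -39.76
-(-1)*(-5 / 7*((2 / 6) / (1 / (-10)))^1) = 50 / 21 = 2.38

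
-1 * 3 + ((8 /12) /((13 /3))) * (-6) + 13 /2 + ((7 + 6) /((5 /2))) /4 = 252 /65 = 3.88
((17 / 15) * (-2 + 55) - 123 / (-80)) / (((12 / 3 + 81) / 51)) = 2957 / 80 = 36.96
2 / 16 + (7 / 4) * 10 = 141 / 8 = 17.62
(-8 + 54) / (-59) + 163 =9571 / 59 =162.22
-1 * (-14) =14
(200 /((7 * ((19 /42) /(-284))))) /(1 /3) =-53810.53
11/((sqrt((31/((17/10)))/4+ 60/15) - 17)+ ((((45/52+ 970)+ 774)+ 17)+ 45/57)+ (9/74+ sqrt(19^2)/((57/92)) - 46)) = 3891874152375924/612240700457777465 - 66148886232 * sqrt(9894)/612240700457777465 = 0.01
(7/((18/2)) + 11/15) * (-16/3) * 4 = -4352/135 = -32.24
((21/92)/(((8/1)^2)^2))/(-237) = -7/29769728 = -0.00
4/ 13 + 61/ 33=925/ 429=2.16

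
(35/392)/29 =0.00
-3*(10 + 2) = -36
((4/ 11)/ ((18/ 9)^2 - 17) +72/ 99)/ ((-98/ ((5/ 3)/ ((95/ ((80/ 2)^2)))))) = -80000/ 399399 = -0.20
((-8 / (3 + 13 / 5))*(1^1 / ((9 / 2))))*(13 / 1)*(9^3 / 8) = -5265 / 14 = -376.07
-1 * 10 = -10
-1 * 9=-9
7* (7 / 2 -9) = -77 / 2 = -38.50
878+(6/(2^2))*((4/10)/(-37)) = 162427/185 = 877.98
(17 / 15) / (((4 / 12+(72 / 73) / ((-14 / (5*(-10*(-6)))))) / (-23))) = 199801 / 159445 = 1.25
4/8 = 1/2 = 0.50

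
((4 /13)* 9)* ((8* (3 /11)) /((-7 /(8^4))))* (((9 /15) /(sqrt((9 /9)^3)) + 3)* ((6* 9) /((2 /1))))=-1719926784 /5005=-343641.72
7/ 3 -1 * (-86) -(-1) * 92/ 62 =8353/ 93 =89.82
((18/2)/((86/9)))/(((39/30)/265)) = 107325/559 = 191.99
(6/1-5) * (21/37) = 21/37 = 0.57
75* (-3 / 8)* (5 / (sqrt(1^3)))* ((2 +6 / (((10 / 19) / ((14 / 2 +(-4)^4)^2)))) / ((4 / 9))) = -7983852075 / 32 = -249495377.34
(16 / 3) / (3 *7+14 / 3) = 16 / 77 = 0.21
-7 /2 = -3.50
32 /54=16 /27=0.59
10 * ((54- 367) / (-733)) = 3130 / 733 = 4.27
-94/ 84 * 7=-47/ 6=-7.83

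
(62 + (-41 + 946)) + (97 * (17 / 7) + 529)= 12121 / 7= 1731.57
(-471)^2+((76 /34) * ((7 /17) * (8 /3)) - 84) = 192265447 /867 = 221759.45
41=41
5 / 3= 1.67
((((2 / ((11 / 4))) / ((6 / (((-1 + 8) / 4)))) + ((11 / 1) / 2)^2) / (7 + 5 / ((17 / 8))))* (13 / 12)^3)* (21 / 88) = 1051262303 / 1063839744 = 0.99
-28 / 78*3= -14 / 13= -1.08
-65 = -65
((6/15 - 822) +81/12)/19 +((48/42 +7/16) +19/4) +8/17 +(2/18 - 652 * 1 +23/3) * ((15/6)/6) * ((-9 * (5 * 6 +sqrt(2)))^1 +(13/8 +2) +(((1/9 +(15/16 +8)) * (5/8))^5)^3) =-264975113287085284014835493467855174102229403831598607792648210989/5098606705560341753632426883661168669433453829160960 +14495 * sqrt(2)/6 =-51970102534226.53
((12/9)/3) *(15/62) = 10/93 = 0.11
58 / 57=1.02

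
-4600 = -4600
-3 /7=-0.43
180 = 180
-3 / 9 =-1 / 3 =-0.33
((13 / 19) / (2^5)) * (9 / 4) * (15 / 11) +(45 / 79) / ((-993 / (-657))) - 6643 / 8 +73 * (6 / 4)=-503969957897 / 699538048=-720.43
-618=-618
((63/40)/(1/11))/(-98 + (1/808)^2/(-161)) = -9105249384/51504440965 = -0.18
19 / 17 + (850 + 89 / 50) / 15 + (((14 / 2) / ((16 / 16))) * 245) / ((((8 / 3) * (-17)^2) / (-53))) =-52054991 / 867000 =-60.04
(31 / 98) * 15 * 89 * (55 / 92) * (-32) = -8078.70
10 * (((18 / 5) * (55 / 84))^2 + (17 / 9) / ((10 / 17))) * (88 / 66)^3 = 2474464 / 11907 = 207.82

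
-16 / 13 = -1.23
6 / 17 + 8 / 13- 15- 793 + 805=-449 / 221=-2.03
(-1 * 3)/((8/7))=-21/8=-2.62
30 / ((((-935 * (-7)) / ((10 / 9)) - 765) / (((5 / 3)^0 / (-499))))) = -20 / 1705083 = -0.00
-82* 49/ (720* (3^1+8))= -2009/ 3960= -0.51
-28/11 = -2.55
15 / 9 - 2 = -1 / 3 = -0.33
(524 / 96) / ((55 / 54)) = 1179 / 220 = 5.36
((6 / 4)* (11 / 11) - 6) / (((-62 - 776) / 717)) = 6453 / 1676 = 3.85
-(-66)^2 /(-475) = 9.17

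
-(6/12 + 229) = -459/2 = -229.50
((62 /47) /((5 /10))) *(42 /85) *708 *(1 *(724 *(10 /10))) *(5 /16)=208821.90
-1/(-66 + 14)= 1/52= 0.02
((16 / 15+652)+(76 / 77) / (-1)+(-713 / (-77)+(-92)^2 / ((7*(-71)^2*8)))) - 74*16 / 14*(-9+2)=7297561457 / 5822355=1253.37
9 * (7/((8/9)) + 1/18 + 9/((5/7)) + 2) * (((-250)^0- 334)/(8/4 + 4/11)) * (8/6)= -9903531/260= -38090.50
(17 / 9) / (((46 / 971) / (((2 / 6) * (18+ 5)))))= 16507 / 54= 305.69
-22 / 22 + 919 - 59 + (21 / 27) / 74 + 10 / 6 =573211 / 666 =860.68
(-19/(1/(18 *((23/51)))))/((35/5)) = -2622/119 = -22.03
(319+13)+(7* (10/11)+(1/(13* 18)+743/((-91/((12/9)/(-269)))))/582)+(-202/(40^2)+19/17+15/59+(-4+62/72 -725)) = -219855240146406433/565864926026400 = -388.53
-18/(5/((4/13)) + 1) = -24/23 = -1.04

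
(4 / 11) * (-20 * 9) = -720 / 11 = -65.45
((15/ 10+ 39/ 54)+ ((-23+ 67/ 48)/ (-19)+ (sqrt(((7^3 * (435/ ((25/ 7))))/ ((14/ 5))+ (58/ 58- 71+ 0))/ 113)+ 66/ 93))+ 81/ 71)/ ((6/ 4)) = 31373119/ 9032904+ sqrt(6712426)/ 339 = 11.12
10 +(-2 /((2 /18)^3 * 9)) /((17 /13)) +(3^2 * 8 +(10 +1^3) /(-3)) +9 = -1864 /51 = -36.55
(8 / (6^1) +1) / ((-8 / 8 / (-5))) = 35 / 3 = 11.67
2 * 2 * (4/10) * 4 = 32/5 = 6.40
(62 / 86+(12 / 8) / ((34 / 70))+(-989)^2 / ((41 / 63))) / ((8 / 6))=270273123465 / 239768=1127227.67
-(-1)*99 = 99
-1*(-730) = 730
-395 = -395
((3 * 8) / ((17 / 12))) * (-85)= -1440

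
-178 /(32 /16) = -89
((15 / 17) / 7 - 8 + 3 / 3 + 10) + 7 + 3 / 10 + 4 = 17167 / 1190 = 14.43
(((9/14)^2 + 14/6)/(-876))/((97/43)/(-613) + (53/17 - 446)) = 144737269/20444724550656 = 0.00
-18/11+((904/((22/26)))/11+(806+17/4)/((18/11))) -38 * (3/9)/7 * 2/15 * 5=3994005/6776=589.43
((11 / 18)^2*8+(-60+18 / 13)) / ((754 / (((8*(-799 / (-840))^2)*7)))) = -333883723 / 89320725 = -3.74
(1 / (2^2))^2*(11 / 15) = 11 / 240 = 0.05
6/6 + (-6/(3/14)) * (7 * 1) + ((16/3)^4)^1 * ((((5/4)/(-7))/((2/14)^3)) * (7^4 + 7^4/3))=-38551271705/243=-158647208.66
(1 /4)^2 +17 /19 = 291 /304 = 0.96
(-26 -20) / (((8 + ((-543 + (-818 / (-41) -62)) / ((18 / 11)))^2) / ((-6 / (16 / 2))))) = 0.00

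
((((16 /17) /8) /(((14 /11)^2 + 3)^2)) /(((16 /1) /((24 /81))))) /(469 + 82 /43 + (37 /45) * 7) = 73205 /341835625014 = 0.00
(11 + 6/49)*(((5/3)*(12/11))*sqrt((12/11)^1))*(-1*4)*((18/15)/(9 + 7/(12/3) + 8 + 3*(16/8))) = -4.10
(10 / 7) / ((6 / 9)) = 15 / 7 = 2.14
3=3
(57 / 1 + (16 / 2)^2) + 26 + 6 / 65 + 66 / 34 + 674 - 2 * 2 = 905032 / 1105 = 819.03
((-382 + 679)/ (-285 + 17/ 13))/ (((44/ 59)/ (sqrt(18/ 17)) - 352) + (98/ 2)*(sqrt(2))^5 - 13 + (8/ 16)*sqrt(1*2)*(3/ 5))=-3416985/ (-1191316200 + 405680*sqrt(34) + 640699644*sqrt(2))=0.01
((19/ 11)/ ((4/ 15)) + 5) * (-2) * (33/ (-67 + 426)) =-1515/ 718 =-2.11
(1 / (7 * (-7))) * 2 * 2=-4 / 49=-0.08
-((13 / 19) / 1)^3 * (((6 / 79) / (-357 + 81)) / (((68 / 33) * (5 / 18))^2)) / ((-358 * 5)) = -0.00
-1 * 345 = -345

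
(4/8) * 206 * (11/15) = 1133/15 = 75.53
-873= -873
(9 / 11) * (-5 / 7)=-45 / 77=-0.58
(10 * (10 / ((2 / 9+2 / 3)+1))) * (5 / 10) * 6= 2700 / 17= 158.82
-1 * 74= -74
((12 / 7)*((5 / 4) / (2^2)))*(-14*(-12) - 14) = 165 / 2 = 82.50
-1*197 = -197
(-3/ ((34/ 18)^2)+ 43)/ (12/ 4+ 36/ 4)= 3046/ 867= 3.51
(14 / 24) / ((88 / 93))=217 / 352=0.62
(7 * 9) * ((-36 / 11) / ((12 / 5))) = -945 / 11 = -85.91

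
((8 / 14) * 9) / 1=36 / 7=5.14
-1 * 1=-1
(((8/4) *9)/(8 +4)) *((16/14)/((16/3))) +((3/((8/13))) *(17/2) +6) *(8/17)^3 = 724281/137564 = 5.27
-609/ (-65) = 9.37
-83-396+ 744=265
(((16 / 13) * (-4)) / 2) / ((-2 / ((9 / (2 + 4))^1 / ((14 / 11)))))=132 / 91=1.45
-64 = -64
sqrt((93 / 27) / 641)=sqrt(19871) / 1923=0.07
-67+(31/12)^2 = -8687/144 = -60.33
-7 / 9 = -0.78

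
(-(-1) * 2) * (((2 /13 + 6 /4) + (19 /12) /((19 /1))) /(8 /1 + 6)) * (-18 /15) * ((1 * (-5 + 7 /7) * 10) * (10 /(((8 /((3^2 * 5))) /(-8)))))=-5360.44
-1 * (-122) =122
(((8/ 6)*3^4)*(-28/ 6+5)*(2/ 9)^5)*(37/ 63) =4736/ 413343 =0.01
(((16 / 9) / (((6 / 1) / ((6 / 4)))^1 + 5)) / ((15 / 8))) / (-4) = -32 / 1215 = -0.03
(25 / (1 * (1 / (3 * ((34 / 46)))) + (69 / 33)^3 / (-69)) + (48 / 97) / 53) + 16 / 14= 12393458071 / 155607788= 79.65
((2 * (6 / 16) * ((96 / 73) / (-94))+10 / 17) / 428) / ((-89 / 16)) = -0.00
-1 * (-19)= 19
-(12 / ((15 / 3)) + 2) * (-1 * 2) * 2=88 / 5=17.60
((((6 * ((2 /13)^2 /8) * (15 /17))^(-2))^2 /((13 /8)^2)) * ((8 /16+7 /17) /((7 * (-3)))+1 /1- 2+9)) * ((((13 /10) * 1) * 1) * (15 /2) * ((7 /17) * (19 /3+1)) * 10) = 36263420141433056 /2460375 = 14738980903.90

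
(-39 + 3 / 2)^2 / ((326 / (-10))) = -28125 / 652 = -43.14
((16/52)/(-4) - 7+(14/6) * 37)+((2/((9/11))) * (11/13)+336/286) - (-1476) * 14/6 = 4538605/1287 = 3526.50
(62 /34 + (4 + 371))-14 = 6168 /17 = 362.82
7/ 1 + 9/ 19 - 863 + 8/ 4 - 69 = -17528/ 19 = -922.53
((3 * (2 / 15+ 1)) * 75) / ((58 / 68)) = 8670 / 29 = 298.97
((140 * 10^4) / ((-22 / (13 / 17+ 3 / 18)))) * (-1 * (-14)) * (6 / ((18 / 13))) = -6051500000 / 1683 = -3595662.51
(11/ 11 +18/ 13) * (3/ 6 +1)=93/ 26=3.58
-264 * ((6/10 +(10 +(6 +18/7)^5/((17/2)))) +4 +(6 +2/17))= -2060677641528/1428595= -1442450.55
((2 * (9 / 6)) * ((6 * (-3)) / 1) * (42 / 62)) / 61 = -0.60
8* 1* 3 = 24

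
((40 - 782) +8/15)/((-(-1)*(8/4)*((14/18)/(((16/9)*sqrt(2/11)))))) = -88976*sqrt(22)/1155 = -361.33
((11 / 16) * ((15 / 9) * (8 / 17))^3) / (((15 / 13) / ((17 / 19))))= 114400 / 444771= 0.26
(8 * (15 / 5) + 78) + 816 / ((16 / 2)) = 204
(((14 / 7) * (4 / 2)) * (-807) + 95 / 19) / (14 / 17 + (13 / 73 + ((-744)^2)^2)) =-13651 / 1297764539903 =-0.00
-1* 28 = -28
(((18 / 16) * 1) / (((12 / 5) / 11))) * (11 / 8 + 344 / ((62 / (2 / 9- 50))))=-33735845 / 23808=-1417.00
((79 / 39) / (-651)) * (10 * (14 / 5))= -316 / 3627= -0.09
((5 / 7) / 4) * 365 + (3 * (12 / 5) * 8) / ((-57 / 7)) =154559 / 2660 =58.10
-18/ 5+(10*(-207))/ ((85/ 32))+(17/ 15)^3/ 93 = -4177341629/ 5335875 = -782.88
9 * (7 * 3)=189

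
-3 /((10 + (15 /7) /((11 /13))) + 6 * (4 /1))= -231 /2813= -0.08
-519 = -519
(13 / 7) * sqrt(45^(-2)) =13 / 315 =0.04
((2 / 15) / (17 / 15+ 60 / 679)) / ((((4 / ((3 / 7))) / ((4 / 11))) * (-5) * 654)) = -97 / 74595785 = -0.00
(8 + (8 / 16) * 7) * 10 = 115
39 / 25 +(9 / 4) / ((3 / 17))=1431 / 100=14.31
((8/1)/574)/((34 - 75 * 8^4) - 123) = -4/88191943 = -0.00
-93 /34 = -2.74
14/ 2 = 7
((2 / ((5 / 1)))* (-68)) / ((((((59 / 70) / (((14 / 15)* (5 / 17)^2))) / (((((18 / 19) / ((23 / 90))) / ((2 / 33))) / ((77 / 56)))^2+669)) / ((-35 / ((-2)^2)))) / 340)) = 231260597764000 / 11267171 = 20525169.78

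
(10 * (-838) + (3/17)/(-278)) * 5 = -41900.00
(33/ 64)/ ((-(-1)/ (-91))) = -3003/ 64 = -46.92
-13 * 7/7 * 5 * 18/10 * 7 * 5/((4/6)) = -12285/2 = -6142.50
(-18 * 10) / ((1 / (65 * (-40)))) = 468000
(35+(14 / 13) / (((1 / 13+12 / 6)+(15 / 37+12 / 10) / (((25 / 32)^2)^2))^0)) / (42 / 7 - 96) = -469 / 1170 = -0.40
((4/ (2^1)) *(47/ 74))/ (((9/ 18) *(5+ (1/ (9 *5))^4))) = 192729375/ 379307831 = 0.51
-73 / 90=-0.81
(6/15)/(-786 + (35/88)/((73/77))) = -1168/2293895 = -0.00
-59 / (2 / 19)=-1121 / 2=-560.50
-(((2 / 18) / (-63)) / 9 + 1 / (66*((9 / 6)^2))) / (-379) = 367 / 21274407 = 0.00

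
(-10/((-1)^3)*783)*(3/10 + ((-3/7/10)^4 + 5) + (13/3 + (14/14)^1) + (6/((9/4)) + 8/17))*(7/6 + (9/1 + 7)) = 151102417320891/81634000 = 1850974.07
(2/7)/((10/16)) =0.46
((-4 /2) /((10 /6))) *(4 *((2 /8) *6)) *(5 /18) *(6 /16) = -3 /4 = -0.75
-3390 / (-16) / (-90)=-113 / 48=-2.35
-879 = -879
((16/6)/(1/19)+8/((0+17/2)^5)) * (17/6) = 107909516/751689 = 143.56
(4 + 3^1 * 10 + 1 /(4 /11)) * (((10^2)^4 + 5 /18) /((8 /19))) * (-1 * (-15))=8379000023275 /64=130921875363.67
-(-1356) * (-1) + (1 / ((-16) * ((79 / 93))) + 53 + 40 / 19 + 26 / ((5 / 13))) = -1233.37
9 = 9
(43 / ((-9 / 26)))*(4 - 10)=2236 / 3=745.33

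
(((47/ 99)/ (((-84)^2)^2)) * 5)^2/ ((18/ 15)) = 276125/ 145765896525117259776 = 0.00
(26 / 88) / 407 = 13 / 17908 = 0.00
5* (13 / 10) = 13 / 2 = 6.50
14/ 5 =2.80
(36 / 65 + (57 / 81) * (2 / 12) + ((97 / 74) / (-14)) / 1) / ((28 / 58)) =91350029 / 76363560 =1.20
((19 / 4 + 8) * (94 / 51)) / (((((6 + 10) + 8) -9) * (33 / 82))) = 1927 / 495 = 3.89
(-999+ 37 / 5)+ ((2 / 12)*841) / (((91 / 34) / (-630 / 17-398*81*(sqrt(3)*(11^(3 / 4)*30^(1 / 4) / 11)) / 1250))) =-76817781*10^(1 / 4)*33^(3 / 4) / 625625-190604 / 65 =-5938.67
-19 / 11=-1.73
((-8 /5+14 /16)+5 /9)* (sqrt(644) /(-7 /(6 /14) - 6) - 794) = 61* sqrt(161) /4020+24217 /180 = 134.73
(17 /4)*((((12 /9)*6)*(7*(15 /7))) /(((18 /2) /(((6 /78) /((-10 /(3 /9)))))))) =-17 /117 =-0.15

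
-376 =-376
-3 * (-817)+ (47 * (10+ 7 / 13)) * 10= 96253 / 13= 7404.08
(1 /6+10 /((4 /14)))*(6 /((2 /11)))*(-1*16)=-18568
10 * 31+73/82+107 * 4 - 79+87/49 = 2658573/4018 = 661.67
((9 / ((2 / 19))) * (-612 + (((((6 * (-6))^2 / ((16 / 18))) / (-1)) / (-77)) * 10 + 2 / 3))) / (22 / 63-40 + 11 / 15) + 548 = 198912787 / 134849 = 1475.08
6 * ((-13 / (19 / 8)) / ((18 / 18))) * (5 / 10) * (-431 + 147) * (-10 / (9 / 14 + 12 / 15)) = -62025600 / 1919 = -32321.83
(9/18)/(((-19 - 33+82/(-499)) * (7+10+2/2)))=-0.00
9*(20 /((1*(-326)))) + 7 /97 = -7589 /15811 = -0.48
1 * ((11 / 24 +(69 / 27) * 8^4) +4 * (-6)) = 10444.01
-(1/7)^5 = -1/16807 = -0.00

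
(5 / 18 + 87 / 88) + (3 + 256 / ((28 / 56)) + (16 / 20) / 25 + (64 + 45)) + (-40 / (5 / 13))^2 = 1132688543 / 99000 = 11441.30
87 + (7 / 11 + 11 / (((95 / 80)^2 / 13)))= 189.04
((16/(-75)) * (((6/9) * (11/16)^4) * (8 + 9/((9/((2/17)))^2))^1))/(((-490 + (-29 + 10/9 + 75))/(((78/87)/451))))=90027509/78893182425600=0.00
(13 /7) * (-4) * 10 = -520 /7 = -74.29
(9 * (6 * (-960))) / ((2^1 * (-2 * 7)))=1851.43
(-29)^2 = 841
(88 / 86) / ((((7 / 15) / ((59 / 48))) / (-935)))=-2520.00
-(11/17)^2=-121/289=-0.42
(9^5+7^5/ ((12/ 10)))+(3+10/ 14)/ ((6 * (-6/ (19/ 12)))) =110458661/ 1512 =73054.67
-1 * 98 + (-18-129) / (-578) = -97.75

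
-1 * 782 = -782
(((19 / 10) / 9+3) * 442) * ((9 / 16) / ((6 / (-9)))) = -191607 / 160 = -1197.54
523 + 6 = 529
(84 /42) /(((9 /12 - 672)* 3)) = -8 /8055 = -0.00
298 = 298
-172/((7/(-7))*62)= 2.77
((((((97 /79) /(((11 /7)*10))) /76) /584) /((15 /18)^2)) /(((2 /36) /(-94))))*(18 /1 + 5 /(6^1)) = -0.08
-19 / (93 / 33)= -209 / 31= -6.74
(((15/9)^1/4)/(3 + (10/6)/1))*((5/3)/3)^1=25/504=0.05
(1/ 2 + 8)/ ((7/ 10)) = 85/ 7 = 12.14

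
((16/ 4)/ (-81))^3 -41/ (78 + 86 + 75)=-21804377/ 127014399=-0.17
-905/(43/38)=-34390/43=-799.77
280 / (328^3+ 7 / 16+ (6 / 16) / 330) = 123200 / 15526523073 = 0.00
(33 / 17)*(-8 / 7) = -264 / 119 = -2.22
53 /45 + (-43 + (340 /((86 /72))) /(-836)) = -17051234 /404415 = -42.16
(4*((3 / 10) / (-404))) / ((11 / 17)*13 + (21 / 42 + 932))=-51 / 16155455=-0.00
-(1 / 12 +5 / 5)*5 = -5.42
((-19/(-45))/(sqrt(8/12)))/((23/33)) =209 *sqrt(6)/690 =0.74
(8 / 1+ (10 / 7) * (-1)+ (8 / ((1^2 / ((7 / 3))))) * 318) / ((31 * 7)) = 41598 / 1519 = 27.39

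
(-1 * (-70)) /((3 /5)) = 350 /3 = 116.67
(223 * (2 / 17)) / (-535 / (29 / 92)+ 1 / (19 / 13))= -245746 / 15891651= -0.02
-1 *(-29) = 29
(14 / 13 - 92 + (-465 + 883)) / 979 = 4252 / 12727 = 0.33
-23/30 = -0.77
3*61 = 183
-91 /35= -13 /5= -2.60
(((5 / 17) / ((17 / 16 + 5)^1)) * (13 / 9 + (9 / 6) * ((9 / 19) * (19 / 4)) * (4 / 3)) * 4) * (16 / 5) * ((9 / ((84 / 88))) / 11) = 109568 / 34629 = 3.16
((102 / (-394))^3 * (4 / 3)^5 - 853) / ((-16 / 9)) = 58698559433 / 122325968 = 479.85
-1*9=-9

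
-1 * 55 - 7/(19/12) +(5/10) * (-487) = -11511/38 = -302.92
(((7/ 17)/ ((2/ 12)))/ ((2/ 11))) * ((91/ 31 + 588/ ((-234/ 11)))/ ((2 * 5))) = -135289/ 4030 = -33.57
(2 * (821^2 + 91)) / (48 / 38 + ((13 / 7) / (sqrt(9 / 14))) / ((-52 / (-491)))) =-309863425536 / 86739937 + 1433886853584 * sqrt(14) / 86739937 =58280.53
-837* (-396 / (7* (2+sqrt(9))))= 331452 / 35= 9470.06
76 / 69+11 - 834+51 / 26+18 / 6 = -816.94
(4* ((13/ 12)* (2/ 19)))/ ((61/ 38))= 52/ 183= 0.28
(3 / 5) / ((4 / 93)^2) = 25947 / 80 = 324.34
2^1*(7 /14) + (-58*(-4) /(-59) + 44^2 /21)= 110591 /1239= 89.26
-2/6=-1/3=-0.33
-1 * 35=-35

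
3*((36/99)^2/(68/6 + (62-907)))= -144/302621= -0.00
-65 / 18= -3.61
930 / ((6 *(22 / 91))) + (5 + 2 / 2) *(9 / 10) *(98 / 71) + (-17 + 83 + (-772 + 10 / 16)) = -1773967 / 31240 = -56.79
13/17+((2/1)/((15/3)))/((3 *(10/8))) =1111/1275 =0.87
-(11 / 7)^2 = -121 / 49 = -2.47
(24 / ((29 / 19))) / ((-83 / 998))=-455088 / 2407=-189.07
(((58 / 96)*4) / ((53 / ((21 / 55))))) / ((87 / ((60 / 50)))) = 0.00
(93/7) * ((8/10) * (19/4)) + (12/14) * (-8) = 1527/35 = 43.63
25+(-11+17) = 31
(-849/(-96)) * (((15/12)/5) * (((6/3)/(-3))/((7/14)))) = -283/96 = -2.95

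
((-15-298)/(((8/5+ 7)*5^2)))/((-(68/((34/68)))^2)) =313/3976640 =0.00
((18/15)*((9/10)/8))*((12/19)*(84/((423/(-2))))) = -756/22325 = -0.03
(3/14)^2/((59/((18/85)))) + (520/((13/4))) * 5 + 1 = 393667551/491470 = 801.00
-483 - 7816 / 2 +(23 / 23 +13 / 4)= -17547 / 4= -4386.75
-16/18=-8/9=-0.89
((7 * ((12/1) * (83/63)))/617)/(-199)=-332/368349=-0.00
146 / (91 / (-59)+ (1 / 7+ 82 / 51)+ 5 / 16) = 49203168 / 175523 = 280.32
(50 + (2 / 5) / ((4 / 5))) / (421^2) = 101 / 354482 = 0.00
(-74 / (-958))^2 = 1369 / 229441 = 0.01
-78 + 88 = 10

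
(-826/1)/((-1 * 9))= 826/9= 91.78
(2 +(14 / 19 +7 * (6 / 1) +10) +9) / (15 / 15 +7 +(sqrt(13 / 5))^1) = 48440 / 5833 - 1211 * sqrt(65) / 5833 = 6.63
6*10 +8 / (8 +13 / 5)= 3220 / 53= 60.75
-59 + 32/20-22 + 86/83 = -32521/415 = -78.36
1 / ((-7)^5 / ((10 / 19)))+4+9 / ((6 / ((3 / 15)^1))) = 13731219 / 3193330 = 4.30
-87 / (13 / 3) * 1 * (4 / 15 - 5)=6177 / 65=95.03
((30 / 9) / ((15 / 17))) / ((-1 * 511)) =-34 / 4599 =-0.01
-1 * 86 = -86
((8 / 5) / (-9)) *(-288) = 256 / 5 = 51.20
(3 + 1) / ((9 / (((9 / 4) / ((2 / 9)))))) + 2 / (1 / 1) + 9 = 31 / 2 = 15.50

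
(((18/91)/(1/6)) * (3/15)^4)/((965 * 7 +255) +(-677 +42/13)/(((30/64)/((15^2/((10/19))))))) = -54/17274858125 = -0.00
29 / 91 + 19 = 1758 / 91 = 19.32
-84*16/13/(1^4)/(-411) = 448/1781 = 0.25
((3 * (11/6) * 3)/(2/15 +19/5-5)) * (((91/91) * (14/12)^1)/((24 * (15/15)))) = -0.75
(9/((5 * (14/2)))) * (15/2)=27/14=1.93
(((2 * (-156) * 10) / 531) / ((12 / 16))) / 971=-4160 / 515601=-0.01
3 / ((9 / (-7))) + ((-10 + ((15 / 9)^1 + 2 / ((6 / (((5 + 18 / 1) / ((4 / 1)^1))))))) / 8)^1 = -301 / 96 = -3.14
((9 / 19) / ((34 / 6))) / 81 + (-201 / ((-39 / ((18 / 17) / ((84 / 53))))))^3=68913073015541 / 1688246211288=40.82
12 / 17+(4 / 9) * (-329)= -22264 / 153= -145.52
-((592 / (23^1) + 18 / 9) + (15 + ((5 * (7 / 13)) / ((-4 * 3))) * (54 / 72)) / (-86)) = -11341589 / 411424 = -27.57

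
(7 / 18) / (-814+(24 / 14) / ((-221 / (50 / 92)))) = -249067 / 521335512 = -0.00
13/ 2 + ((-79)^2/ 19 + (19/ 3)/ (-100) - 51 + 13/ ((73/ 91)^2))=9237484181/ 30375300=304.11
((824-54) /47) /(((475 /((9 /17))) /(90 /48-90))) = -1.61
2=2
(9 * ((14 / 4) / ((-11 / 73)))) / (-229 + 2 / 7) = 32193 / 35222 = 0.91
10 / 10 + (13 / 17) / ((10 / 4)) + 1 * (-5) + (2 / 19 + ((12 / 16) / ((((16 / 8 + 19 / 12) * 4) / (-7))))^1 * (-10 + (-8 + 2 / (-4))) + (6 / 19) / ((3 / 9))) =2297061 / 555560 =4.13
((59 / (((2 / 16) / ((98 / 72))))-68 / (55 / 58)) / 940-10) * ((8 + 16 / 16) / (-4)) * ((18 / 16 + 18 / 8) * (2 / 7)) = 59001561 / 2895200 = 20.38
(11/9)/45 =11/405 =0.03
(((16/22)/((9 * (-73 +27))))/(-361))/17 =4/13973949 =0.00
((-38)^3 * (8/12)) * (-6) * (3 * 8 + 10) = 7462592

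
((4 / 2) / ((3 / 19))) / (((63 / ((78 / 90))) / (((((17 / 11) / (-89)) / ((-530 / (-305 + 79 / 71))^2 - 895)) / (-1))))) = -108596351968 / 32012503393892175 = -0.00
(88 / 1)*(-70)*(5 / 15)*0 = 0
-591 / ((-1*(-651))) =-197 / 217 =-0.91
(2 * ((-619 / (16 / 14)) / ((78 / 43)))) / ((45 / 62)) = -5775889 / 7020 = -822.78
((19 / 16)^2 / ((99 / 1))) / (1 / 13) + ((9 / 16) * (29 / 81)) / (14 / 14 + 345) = 814441 / 4384512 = 0.19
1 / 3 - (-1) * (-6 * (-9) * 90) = 14581 / 3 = 4860.33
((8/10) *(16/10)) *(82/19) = 2624/475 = 5.52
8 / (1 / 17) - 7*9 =73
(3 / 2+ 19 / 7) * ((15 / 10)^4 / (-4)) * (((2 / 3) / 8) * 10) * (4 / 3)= -2655 / 448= -5.93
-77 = -77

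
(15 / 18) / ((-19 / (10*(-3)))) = 25 / 19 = 1.32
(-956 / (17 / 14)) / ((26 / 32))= -214144 / 221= -968.98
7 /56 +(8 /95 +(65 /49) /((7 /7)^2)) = 57191 /37240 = 1.54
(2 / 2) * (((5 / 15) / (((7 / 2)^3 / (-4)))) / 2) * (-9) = 48 / 343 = 0.14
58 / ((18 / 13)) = 377 / 9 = 41.89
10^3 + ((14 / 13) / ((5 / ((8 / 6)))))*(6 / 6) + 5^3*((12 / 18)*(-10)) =10852 / 65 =166.95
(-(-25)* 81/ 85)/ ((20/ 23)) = 1863/ 68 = 27.40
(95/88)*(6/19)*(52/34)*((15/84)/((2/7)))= 975/2992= 0.33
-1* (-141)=141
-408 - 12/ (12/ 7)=-415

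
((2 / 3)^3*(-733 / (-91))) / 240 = 733 / 73710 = 0.01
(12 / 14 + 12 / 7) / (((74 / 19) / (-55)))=-9405 / 259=-36.31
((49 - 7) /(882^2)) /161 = 1 /2982042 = 0.00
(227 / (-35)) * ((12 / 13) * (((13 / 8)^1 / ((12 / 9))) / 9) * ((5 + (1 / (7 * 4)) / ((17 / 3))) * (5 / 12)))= -540941 / 319872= -1.69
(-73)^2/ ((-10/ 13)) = -69277/ 10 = -6927.70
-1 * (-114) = 114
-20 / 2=-10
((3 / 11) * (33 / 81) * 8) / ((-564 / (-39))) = 26 / 423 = 0.06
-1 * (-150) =150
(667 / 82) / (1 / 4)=32.54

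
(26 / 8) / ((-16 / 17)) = -221 / 64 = -3.45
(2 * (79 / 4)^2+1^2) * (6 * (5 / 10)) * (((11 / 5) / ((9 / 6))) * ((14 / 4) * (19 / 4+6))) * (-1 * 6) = -62071317 / 80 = -775891.46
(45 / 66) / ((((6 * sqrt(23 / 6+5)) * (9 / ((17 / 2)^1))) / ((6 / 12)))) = 85 * sqrt(318) / 83952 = 0.02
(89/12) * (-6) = -89/2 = -44.50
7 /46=0.15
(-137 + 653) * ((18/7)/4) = 2322/7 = 331.71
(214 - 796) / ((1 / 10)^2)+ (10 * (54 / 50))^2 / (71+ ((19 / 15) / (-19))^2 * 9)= -8613357 / 148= -58198.36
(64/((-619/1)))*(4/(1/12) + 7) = -3520/619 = -5.69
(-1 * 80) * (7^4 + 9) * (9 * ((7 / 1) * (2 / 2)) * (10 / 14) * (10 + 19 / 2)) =-169182000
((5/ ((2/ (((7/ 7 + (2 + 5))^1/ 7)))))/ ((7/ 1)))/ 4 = 5/ 49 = 0.10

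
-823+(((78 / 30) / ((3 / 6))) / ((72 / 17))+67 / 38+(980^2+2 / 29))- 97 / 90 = 10574560383 / 11020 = 959578.98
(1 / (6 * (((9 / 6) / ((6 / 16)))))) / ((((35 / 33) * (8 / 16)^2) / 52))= 286 / 35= 8.17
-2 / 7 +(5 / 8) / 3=-13 / 168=-0.08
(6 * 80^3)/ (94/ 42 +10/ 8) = 258048000/ 293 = 880709.90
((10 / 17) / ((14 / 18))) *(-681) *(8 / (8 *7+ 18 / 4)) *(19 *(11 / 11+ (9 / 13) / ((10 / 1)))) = -1383.57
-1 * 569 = -569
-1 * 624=-624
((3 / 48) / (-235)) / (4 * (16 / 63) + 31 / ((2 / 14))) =-63 / 51643600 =-0.00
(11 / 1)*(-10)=-110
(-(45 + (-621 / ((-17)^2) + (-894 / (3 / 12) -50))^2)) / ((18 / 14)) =-7696005832690 / 751689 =-10238284.49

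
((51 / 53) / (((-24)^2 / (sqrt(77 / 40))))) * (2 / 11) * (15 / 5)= 17 * sqrt(770) / 373120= 0.00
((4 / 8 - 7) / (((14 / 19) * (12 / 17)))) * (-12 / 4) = 4199 / 112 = 37.49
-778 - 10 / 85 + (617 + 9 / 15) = -13644 / 85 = -160.52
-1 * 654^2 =-427716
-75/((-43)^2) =-75/1849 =-0.04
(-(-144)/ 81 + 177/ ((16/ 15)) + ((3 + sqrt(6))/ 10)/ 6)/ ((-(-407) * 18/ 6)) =sqrt(6)/ 73260 + 10981/ 79920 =0.14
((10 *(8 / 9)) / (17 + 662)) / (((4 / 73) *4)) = 365 / 6111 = 0.06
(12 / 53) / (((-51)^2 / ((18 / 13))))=24 / 199121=0.00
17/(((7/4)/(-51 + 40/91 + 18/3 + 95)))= 312120/637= 489.98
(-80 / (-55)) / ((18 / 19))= 152 / 99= 1.54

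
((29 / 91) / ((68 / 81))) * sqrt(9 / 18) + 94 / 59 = 2349 * sqrt(2) / 12376 + 94 / 59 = 1.86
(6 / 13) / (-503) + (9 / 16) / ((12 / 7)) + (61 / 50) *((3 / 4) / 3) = 6614407 / 10462400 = 0.63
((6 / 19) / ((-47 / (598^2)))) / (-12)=178802 / 893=200.23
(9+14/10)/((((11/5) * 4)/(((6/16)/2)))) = 39/176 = 0.22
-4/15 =-0.27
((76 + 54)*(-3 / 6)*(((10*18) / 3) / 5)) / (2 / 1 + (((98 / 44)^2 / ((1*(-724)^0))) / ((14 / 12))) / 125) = -383.48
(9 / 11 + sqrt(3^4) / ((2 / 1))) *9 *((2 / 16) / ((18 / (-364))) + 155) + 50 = 58783 / 8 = 7347.88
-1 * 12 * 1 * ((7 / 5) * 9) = -756 / 5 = -151.20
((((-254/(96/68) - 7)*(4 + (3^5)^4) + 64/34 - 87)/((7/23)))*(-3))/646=3057955251781637/307496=9944699286.44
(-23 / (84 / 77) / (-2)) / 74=253 / 1776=0.14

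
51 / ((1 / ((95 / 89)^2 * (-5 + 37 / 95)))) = -2122110 / 7921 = -267.91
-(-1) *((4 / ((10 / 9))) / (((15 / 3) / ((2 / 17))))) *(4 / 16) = 0.02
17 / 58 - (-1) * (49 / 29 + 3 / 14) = 446 / 203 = 2.20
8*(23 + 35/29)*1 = 5616/29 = 193.66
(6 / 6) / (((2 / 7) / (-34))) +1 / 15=-1784 / 15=-118.93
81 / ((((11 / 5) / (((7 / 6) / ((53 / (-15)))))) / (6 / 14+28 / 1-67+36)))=18225 / 583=31.26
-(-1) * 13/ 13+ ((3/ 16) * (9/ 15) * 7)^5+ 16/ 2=30483636543/ 3276800000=9.30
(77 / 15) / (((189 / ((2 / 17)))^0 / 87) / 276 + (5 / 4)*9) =154077 / 337670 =0.46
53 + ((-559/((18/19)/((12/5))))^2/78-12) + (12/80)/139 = 9664608689/375300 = 25751.69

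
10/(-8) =-5/4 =-1.25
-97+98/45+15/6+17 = -75.32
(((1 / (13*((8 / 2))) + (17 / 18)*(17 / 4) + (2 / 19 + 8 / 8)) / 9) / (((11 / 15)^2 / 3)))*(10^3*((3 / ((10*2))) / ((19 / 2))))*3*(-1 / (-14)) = 171339375 / 15899884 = 10.78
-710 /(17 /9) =-6390 /17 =-375.88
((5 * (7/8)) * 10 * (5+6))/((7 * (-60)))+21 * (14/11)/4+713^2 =268421755/528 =508374.54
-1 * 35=-35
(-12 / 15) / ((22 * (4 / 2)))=-1 / 55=-0.02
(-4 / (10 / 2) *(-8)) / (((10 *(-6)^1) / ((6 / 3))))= -16 / 75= -0.21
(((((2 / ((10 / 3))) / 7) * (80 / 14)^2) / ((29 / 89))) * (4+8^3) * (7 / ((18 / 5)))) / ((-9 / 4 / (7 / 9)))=-48985600 / 16443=-2979.12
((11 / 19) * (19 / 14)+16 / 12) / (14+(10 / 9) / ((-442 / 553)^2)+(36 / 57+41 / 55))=13627371615 / 110073043829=0.12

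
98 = 98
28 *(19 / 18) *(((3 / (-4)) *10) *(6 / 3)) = -443.33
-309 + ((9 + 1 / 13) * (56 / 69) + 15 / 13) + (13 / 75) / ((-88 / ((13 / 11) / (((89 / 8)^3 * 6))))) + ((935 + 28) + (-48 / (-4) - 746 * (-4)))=20994938378474783 / 5738641526475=3658.52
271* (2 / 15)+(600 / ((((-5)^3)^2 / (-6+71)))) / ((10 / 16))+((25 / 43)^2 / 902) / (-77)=9662096344273 / 240788336250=40.13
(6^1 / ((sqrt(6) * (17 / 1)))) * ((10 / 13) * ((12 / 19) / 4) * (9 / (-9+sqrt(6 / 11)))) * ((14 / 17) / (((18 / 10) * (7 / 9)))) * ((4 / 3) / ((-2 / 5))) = 3600 * sqrt(11) / 4211597+59400 * sqrt(6) / 4211597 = 0.04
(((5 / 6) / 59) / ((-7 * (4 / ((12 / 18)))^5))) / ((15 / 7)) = -0.00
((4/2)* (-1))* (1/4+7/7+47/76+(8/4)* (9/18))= -109/19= -5.74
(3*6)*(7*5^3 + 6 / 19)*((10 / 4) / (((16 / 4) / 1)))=748395 / 76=9847.30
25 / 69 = 0.36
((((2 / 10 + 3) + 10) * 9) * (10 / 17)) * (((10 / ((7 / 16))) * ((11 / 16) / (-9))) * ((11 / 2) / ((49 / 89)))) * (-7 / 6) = 1184590 / 833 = 1422.08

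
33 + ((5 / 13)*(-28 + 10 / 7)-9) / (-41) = 124872 / 3731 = 33.47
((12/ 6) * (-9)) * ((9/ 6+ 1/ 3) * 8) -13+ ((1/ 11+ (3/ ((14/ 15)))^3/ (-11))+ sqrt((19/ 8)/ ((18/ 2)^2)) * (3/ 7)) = -8449349/ 30184+ sqrt(38)/ 84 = -279.85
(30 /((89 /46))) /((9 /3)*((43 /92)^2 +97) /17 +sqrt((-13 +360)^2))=198565440 /4663395923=0.04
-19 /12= -1.58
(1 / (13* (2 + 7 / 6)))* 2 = 12 / 247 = 0.05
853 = 853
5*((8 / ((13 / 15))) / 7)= 600 / 91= 6.59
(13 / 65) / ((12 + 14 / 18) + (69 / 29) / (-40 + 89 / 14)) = 0.02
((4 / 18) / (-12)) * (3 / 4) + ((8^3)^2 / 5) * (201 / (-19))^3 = -62072221.29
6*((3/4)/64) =9/128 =0.07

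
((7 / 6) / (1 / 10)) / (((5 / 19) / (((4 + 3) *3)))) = 931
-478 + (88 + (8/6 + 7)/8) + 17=-8927/24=-371.96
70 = 70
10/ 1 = 10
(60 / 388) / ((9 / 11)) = 55 / 291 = 0.19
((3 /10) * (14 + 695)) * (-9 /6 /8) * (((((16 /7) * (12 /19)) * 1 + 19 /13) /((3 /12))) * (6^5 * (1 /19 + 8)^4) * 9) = -153647826254379429444 /1126625045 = -136378848434.33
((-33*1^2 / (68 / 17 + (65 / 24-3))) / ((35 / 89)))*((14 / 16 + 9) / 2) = -7821 / 70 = -111.73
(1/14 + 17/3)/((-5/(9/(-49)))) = 723/3430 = 0.21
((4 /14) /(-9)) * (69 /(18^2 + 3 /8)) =-368 /54495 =-0.01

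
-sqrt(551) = -23.47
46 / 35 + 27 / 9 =151 / 35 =4.31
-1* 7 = -7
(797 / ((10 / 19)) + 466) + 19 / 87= 1723051 / 870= 1980.52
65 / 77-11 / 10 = -197 / 770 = -0.26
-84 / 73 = -1.15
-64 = -64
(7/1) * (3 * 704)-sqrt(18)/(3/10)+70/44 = 325283/22-10 * sqrt(2) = 14771.45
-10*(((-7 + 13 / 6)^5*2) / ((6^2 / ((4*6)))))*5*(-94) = -24100600075 / 1458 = -16529904.03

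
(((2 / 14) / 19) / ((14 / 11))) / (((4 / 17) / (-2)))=-187 / 3724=-0.05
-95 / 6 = -15.83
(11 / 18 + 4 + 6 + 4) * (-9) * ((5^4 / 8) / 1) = -164375 / 16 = -10273.44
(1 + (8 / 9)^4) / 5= 10657 / 32805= 0.32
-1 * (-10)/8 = 5/4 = 1.25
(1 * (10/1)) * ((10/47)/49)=100/2303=0.04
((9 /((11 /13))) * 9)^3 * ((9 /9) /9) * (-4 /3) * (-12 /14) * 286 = 26983975824 /847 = 31858294.95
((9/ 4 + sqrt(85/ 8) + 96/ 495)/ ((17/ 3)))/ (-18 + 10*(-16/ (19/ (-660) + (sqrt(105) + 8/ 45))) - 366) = -8641*sqrt(170)/ 75042304 - 13937933/ 12381980160 + 159687*sqrt(105)/ 35720136704 + 81675*sqrt(714)/ 35720136704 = -0.00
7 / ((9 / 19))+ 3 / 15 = 674 / 45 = 14.98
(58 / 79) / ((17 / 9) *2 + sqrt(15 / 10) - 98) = -30528 / 3917215 - 162 *sqrt(6) / 3917215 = -0.01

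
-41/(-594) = 41/594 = 0.07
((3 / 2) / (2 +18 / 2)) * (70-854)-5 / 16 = -18871 / 176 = -107.22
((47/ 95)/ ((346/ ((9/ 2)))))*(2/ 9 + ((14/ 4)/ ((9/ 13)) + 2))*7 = 43099/ 131480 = 0.33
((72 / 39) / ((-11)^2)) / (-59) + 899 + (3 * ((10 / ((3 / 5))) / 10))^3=1024.00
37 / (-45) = -37 / 45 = -0.82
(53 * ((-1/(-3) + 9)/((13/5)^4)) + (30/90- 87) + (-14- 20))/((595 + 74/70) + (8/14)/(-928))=-0.18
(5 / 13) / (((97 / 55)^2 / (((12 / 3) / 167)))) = 60500 / 20426939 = 0.00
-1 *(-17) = 17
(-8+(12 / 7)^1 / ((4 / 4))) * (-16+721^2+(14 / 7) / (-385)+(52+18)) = -800638292 / 245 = -3267911.40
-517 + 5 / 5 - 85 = -601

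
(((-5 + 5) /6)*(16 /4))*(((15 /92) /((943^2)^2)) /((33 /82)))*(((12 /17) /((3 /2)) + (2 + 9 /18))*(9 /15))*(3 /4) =0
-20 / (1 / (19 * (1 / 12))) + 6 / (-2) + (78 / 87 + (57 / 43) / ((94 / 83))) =-11463799 / 351654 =-32.60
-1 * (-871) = 871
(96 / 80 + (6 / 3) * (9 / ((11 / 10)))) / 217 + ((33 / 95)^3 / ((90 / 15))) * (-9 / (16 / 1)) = 0.08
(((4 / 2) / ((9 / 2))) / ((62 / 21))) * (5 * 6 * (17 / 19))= 2380 / 589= 4.04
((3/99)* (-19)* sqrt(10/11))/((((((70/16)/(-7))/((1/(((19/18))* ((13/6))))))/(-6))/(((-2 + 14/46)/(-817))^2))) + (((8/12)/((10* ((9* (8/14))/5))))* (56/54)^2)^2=1882384/387420489- 202176* sqrt(110)/213626517005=0.00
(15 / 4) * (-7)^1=-105 / 4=-26.25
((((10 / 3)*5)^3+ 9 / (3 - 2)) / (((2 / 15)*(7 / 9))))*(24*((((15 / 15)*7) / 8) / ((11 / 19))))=35694255 / 22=1622466.14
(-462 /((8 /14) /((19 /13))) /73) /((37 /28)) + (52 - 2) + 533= 20040757 /35113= 570.75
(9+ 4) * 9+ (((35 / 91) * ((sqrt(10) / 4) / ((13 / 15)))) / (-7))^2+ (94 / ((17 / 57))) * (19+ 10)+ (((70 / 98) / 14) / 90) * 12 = 5285740920727 / 570991512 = 9257.13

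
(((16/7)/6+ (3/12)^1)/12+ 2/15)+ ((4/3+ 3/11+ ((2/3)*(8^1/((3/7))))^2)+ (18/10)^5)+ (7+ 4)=58176194683/311850000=186.55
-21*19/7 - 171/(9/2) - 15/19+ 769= 12791/19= 673.21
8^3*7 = 3584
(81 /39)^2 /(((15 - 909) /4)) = -486 /25181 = -0.02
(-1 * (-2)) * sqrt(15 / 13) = 2 * sqrt(195) / 13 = 2.15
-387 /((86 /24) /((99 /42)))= -1782 /7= -254.57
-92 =-92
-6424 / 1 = -6424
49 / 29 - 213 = -6128 / 29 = -211.31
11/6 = 1.83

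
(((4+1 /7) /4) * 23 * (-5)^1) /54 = -3335 /1512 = -2.21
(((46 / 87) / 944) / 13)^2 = 529 / 284976604224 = 0.00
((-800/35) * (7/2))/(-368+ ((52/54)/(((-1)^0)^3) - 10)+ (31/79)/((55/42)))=4692600/22098473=0.21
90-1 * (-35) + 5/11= 1380/11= 125.45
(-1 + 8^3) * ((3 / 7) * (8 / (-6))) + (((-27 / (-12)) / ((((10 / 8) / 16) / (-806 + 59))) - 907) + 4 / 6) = -340679 / 15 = -22711.93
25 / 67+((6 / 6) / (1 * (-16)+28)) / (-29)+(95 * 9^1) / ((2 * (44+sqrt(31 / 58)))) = 2934044929 / 290820468 - 95 * sqrt(1798) / 24946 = 9.93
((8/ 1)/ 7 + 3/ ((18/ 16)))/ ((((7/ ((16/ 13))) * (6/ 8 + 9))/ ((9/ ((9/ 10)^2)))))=512000/ 670761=0.76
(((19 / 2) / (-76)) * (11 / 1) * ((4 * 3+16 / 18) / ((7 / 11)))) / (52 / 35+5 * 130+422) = -17545 / 676296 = -0.03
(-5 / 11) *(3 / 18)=-5 / 66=-0.08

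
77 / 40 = 1.92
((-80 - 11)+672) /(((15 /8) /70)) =65072 /3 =21690.67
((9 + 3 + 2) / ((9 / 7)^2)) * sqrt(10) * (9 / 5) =686 * sqrt(10) / 45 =48.21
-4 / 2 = -2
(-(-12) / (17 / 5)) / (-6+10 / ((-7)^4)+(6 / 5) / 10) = -3601500 / 5995849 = -0.60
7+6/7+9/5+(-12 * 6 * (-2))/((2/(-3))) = -7222/35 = -206.34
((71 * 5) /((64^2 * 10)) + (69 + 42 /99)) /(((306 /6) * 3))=18770215 /41361408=0.45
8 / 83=0.10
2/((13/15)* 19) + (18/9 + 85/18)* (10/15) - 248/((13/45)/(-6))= 34381177/6669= 5155.37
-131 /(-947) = 131 /947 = 0.14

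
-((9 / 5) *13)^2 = -13689 / 25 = -547.56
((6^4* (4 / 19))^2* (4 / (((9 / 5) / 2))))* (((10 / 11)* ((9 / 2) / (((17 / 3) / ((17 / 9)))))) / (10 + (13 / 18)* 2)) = 16124313600 / 409013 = 39422.50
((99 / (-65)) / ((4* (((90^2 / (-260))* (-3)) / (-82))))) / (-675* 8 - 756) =-451 / 8310600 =-0.00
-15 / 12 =-5 / 4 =-1.25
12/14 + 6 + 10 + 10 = 26.86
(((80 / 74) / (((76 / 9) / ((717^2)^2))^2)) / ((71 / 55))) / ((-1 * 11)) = -141441962294347464387638025 / 1896694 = -74572894886759521771.90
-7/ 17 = -0.41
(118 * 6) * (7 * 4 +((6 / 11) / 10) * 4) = 1098816 / 55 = 19978.47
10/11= 0.91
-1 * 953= -953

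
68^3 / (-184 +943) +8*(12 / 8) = 323540 / 759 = 426.27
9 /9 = 1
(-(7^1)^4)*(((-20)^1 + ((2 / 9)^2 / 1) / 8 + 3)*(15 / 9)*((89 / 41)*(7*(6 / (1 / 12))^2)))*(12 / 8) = 329440057520 / 41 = 8035123354.15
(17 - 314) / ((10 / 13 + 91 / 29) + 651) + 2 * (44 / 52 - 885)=-1892397599 / 1069900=-1768.76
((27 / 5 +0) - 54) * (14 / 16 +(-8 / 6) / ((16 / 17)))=1053 / 40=26.32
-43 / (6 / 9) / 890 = -129 / 1780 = -0.07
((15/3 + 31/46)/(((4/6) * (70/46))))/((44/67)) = 52461/6160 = 8.52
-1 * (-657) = 657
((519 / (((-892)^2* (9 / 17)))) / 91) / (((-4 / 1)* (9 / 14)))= -2941 / 558556128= -0.00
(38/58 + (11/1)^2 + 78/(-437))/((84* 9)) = 256579/1596798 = 0.16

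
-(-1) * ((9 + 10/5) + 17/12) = 149/12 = 12.42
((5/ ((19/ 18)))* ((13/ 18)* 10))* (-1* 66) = -42900/ 19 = -2257.89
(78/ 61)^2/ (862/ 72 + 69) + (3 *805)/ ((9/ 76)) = 663602680772/ 32540145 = 20393.35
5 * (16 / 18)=40 / 9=4.44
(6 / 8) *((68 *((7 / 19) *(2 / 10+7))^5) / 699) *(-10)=-34552670681088 / 360581916875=-95.82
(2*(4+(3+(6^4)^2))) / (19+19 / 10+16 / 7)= 235147220 / 1623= 144884.30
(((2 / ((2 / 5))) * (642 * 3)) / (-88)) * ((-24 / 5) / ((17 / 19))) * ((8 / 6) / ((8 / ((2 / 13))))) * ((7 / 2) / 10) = 128079 / 24310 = 5.27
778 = 778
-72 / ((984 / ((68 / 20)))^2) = -289 / 336200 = -0.00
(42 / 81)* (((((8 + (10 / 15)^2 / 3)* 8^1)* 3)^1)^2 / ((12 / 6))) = 21683200 / 2187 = 9914.59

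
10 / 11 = 0.91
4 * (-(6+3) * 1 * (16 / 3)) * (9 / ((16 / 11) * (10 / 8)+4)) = -297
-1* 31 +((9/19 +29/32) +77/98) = -122719/4256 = -28.83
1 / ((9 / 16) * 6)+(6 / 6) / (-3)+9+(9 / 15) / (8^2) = 77521 / 8640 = 8.97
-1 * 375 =-375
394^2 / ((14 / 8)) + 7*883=664211 / 7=94887.29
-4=-4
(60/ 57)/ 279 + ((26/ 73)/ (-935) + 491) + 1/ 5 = 491.20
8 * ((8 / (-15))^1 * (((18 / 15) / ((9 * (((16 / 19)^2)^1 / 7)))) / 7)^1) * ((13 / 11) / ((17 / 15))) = -4693 / 5610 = -0.84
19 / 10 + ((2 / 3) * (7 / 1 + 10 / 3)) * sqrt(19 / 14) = 19 / 10 + 31 * sqrt(266) / 63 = 9.93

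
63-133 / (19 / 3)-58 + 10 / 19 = -294 / 19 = -15.47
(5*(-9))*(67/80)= -603/16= -37.69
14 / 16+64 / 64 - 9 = -57 / 8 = -7.12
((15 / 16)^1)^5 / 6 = 253125 / 2097152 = 0.12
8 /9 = 0.89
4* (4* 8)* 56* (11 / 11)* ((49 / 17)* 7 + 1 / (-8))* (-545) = -1331648640 / 17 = -78332272.94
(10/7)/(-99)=-10/693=-0.01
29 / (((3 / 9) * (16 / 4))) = 21.75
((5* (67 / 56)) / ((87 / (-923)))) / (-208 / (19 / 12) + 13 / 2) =0.51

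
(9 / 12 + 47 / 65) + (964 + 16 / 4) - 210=197463 / 260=759.47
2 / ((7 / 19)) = 38 / 7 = 5.43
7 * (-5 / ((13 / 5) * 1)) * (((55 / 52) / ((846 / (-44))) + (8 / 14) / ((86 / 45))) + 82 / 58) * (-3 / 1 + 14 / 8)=19893756625 / 713154312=27.90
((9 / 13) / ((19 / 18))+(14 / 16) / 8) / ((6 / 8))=12097 / 11856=1.02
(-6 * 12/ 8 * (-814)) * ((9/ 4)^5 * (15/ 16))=396050.70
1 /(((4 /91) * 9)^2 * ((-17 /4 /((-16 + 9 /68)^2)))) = -378.54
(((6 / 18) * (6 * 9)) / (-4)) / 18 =-1 / 4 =-0.25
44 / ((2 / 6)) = 132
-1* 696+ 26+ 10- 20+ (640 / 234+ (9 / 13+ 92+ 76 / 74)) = -2526169 / 4329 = -583.55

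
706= 706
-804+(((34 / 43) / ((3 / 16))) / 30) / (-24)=-4667254 / 5805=-804.01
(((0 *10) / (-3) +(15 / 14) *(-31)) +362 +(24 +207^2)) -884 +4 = 592505 / 14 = 42321.79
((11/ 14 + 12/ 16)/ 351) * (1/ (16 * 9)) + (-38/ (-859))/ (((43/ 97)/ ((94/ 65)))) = 0.14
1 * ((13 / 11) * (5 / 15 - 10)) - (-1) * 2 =-9.42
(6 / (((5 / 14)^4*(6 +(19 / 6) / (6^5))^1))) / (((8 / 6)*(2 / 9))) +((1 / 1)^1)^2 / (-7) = 253888783133 / 1224803125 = 207.29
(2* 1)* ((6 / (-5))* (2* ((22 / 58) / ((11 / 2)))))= -48 / 145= -0.33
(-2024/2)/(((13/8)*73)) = -8.53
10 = 10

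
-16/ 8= -2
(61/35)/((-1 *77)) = -61/2695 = -0.02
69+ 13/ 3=220/ 3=73.33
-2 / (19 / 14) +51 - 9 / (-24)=7585 / 152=49.90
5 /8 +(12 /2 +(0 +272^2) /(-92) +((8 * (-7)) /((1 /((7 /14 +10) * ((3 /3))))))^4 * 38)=835816083296963 /184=4542478713570.45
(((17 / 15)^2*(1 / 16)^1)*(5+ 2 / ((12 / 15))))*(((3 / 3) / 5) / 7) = 289 / 16800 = 0.02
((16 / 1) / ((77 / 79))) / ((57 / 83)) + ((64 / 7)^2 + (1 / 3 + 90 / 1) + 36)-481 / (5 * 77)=35727656 / 153615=232.58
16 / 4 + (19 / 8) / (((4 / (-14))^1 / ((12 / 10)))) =-239 / 40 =-5.98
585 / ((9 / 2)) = 130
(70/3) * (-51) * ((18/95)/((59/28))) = -119952/1121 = -107.00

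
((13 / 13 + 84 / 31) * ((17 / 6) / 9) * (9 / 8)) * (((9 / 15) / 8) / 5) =391 / 19840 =0.02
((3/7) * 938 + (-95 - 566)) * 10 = -2590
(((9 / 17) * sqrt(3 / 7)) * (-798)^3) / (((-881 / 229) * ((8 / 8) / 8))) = 366238022.52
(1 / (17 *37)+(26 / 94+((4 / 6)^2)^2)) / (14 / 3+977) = 1139152 / 2350701945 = 0.00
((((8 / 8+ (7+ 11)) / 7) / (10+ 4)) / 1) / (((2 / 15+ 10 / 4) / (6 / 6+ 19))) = 5700 / 3871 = 1.47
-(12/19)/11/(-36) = 0.00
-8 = -8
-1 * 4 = -4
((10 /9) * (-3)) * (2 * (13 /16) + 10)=-155 /4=-38.75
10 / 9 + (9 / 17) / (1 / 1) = 251 / 153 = 1.64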